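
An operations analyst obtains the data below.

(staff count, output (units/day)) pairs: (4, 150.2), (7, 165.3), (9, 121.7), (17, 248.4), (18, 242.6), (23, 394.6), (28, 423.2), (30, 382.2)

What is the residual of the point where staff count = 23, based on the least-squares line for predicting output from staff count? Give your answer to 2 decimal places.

n = 8, Σx = 136, Σy = 2128.2, Σxy = 43834.2, Σx² = 2972
Sxx = Σx² − (Σx)²/n = 2972 − 2312 = 660
Sxy = Σxy − (Σx)(Σy)/n = 43834.2 − 36179.4 = 7654.8
b = Sxy/Sxx = 7654.8/660 = 11.598182
a = ȳ − b·x̄ = 266.025 − 11.598182·17 = 68.855909
ŷ(23) = 68.855909 + 11.598182·23 = 335.614091
residual = y − ŷ = 394.6 − 335.614091 = 58.985909

58.99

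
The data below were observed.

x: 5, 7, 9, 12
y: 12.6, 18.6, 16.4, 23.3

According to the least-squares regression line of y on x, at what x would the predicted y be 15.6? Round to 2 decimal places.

6.65

n = 4, Σx = 33, Σy = 70.9, Σxy = 620.4, Σx² = 299
Sxx = Σx² − (Σx)²/n = 299 − 272.25 = 26.75
Sxy = Σxy − (Σx)(Σy)/n = 620.4 − 584.925 = 35.475
b = Sxy/Sxx = 35.475/26.75 = 1.326168
a = ȳ − b·x̄ = 17.725 − 1.326168·8.25 = 6.784112
Set a + b·x = 15.6: x = (15.6 − 6.784112) / 1.326168 = 6.647639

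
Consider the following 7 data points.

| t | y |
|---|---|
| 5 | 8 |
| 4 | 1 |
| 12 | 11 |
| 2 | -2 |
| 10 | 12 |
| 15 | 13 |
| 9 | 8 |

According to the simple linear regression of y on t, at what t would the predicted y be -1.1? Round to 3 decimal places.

n = 7, Σx = 57, Σy = 51, Σxy = 559, Σx² = 595
Sxx = Σx² − (Σx)²/n = 595 − 464.142857 = 130.857143
Sxy = Σxy − (Σx)(Σy)/n = 559 − 415.285714 = 143.714286
b = Sxy/Sxx = 143.714286/130.857143 = 1.098253
a = ȳ − b·x̄ = 7.285714 − 1.098253·8.142857 = -1.657205
Set a + b·x = -1.1: x = (-1.1 − (-1.657205)) / 1.098253 = 0.507356

0.507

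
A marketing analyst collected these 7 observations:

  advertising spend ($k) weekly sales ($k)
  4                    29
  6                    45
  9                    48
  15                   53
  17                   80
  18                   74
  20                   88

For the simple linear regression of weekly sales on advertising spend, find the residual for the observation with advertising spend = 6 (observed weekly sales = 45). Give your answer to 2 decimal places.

6.83

n = 7, Σx = 89, Σy = 417, Σxy = 6065, Σx² = 1371
Sxx = Σx² − (Σx)²/n = 1371 − 1131.571429 = 239.428571
Sxy = Σxy − (Σx)(Σy)/n = 6065 − 5301.857143 = 763.142857
b = Sxy/Sxx = 763.142857/239.428571 = 3.187351
a = ȳ − b·x̄ = 59.571429 − 3.187351·12.714286 = 19.046539
ŷ(6) = 19.046539 + 3.187351·6 = 38.170644
residual = y − ŷ = 45 − 38.170644 = 6.829356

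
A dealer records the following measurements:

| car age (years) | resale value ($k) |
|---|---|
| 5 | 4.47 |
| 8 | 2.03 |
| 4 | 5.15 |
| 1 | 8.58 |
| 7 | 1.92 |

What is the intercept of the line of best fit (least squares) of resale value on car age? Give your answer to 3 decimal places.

n = 5, Σx = 25, Σy = 22.15, Σxy = 81.21, Σx² = 155
Sxx = Σx² − (Σx)²/n = 155 − 125 = 30
Sxy = Σxy − (Σx)(Σy)/n = 81.21 − 110.75 = -29.54
b = Sxy/Sxx = -29.54/30 = -0.984667
a = ȳ − b·x̄ = 4.43 − (-0.984667)·5 = 9.353333

9.353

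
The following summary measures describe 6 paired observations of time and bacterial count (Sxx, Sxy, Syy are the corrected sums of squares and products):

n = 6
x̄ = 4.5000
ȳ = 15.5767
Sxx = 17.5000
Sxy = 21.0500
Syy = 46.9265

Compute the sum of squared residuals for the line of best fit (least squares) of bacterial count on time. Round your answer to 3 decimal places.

b = Sxy/Sxx = 21.05/17.5 = 1.202857
SSE = Syy − b·Sxy = 46.9265 − 1.202857·21.05 = 21.606357

21.606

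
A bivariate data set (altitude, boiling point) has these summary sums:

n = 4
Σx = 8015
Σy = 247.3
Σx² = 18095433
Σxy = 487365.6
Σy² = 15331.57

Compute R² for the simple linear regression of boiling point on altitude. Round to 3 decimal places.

0.775

Sxx = Σx² − (Σx)²/n = 18095433 − 16060056.25 = 2035376.75
Sxy = Σxy − (Σx)(Σy)/n = 487365.6 − 495527.375 = -8161.775
Syy = Σy² − (Σy)²/n = 15331.57 − 15289.3225 = 42.2475
R² = Sxy²/(Sxx·Syy) = (-8161.775)²/(2035376.75·42.2475) = 0.774682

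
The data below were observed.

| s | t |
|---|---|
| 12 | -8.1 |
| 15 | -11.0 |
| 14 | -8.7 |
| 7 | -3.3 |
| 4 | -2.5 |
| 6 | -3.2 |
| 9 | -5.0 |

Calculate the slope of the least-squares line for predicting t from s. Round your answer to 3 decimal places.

-0.768

n = 7, Σx = 67, Σy = -41.8, Σxy = -481.3, Σx² = 747
Sxx = Σx² − (Σx)²/n = 747 − 641.285714 = 105.714286
Sxy = Σxy − (Σx)(Σy)/n = -481.3 − (-400.085714) = -81.214286
b = Sxy/Sxx = -81.214286/105.714286 = -0.768243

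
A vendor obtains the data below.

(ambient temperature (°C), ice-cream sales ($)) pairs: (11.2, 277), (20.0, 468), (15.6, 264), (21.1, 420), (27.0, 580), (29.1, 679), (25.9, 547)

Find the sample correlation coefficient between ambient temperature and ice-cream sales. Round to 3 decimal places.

0.960

n = 7, Σx = 149.9, Σy = 3235, Σxy = 75029, Σx² = 3460.63, Σy² = 1638499
Sxx = Σx² − (Σx)²/n = 3460.63 − 3210.001429 = 250.628571
Sxy = Σxy − (Σx)(Σy)/n = 75029 − 69275.214286 = 5753.785714
Syy = Σy² − (Σy)²/n = 1638499 − 1495032.142857 = 143466.857143
r = Sxy/√(Sxx·Syy) = 5753.785714/√(35956893.453061) = 5753.785714/5996.406712 = 0.959539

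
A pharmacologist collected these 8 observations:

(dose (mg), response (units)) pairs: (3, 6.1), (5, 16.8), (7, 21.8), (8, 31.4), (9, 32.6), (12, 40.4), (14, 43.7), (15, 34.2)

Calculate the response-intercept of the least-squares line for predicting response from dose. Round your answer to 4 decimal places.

n = 8, Σx = 73, Σy = 227, Σxy = 2409.1, Σx² = 793
Sxx = Σx² − (Σx)²/n = 793 − 666.125 = 126.875
Sxy = Σxy − (Σx)(Σy)/n = 2409.1 − 2071.375 = 337.725
b = Sxy/Sxx = 337.725/126.875 = 2.661872
a = ȳ − b·x̄ = 28.375 − 2.661872·9.125 = 4.085419

4.0854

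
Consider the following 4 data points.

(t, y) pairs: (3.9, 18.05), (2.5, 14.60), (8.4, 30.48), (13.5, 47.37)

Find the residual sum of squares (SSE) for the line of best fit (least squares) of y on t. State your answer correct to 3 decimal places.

1.937

n = 4, Σx = 28.3, Σy = 110.5, Σxy = 1002.422, Σx² = 274.27, Σy² = 3711.9098
Sxx = Σx² − (Σx)²/n = 274.27 − 200.2225 = 74.0475
Sxy = Σxy − (Σx)(Σy)/n = 1002.422 − 781.7875 = 220.6345
Syy = Σy² − (Σy)²/n = 3711.9098 − 3052.5625 = 659.3473
b = Sxy/Sxx = 220.6345/74.0475 = 2.979635
SSE = Syy − b·Sxy = 659.3473 − 2.979635·220.6345 = 1.937089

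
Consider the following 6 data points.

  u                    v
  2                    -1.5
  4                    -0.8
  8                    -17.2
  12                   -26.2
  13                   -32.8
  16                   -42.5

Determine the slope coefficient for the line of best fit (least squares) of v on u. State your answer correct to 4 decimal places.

-3.0600

n = 6, Σx = 55, Σy = -121, Σxy = -1564.6, Σx² = 653
Sxx = Σx² − (Σx)²/n = 653 − 504.166667 = 148.833333
Sxy = Σxy − (Σx)(Σy)/n = -1564.6 − (-1109.166667) = -455.433333
b = Sxy/Sxx = -455.433333/148.833333 = -3.060022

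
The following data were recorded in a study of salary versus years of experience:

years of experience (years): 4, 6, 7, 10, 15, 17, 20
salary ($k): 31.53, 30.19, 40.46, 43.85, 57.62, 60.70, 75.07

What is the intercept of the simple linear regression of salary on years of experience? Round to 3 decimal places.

18.385

n = 7, Σx = 79, Σy = 339.42, Σxy = 4426.58, Σx² = 1115
Sxx = Σx² − (Σx)²/n = 1115 − 891.571429 = 223.428571
Sxy = Σxy − (Σx)(Σy)/n = 4426.58 − 3830.597143 = 595.982857
b = Sxy/Sxx = 595.982857/223.428571 = 2.667442
a = ȳ − b·x̄ = 48.488571 − 2.667442·11.285714 = 18.384578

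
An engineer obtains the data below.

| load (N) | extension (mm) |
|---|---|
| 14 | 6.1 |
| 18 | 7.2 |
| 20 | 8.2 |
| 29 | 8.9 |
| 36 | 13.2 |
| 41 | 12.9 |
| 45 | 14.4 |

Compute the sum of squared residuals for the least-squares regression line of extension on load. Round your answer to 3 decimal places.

3.367

n = 7, Σx = 203, Σy = 70.9, Σxy = 2289.2, Σx² = 6763, Σy² = 783.51
Sxx = Σx² − (Σx)²/n = 6763 − 5887 = 876
Sxy = Σxy − (Σx)(Σy)/n = 2289.2 − 2056.1 = 233.1
Syy = Σy² − (Σy)²/n = 783.51 − 718.115714 = 65.394286
b = Sxy/Sxx = 233.1/876 = 0.266096
SSE = Syy − b·Sxy = 65.394286 − 0.266096·233.1 = 3.367334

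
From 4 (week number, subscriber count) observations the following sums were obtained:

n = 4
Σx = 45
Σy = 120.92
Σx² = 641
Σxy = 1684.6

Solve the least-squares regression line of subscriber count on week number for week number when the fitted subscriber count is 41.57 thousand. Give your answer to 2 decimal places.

15.96

Sxx = Σx² − (Σx)²/n = 641 − 506.25 = 134.75
Sxy = Σxy − (Σx)(Σy)/n = 1684.6 − 1360.35 = 324.25
b = Sxy/Sxx = 324.25/134.75 = 2.406308
a = ȳ − b·x̄ = 30.23 − 2.406308·11.25 = 3.159035
Set a + b·x = 41.57: x = (41.57 − 3.159035) / 2.406308 = 15.962614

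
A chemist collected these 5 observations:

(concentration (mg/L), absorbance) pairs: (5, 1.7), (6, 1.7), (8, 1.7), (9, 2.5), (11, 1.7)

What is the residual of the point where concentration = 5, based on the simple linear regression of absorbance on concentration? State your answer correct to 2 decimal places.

-0.04

n = 5, Σx = 39, Σy = 9.3, Σxy = 73.5, Σx² = 327
Sxx = Σx² − (Σx)²/n = 327 − 304.2 = 22.8
Sxy = Σxy − (Σx)(Σy)/n = 73.5 − 72.54 = 0.96
b = Sxy/Sxx = 0.96/22.8 = 0.042105
a = ȳ − b·x̄ = 1.86 − 0.042105·7.8 = 1.531579
ŷ(5) = 1.531579 + 0.042105·5 = 1.742105
residual = y − ŷ = 1.7 − 1.742105 = -0.042105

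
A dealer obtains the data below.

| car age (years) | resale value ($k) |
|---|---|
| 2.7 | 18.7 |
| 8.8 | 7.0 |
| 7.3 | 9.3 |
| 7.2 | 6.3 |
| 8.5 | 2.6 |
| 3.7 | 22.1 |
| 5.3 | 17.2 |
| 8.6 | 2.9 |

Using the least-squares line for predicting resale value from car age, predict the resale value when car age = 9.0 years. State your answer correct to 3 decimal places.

3.315

n = 8, Σx = 52.1, Σy = 86.1, Σxy = 445.31, Σx² = 377.85
Sxx = Σx² − (Σx)²/n = 377.85 − 339.30125 = 38.54875
Sxy = Σxy − (Σx)(Σy)/n = 445.31 − 560.72625 = -115.41625
b = Sxy/Sxx = -115.41625/38.54875 = -2.994034
a = ȳ − b·x̄ = 10.7625 − (-2.994034)·6.5125 = 30.261143
ŷ(9.0) = a + b·9.0 = 30.261143 + (-2.994034)·9 = 3.314842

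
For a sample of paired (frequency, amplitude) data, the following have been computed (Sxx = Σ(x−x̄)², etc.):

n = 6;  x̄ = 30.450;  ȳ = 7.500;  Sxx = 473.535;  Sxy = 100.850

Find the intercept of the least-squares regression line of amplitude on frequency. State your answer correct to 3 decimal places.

1.015

b = Sxy/Sxx = 100.85/473.535 = 0.212973
a = ȳ − b·x̄ = 7.5 − 0.212973·30.45 = 1.014983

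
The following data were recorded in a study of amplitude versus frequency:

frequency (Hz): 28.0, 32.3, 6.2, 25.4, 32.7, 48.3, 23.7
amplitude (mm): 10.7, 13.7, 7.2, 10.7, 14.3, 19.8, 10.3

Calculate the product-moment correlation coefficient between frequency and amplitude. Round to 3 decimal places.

0.957

n = 7, Σx = 196.6, Σy = 86.7, Σxy = 2726.59, Σx² = 6474.76, Σy² = 1171.13
Sxx = Σx² − (Σx)²/n = 6474.76 − 5521.651429 = 953.108571
Sxy = Σxy − (Σx)(Σy)/n = 2726.59 − 2435.031429 = 291.558571
Syy = Σy² − (Σy)²/n = 1171.13 − 1073.841429 = 97.288571
r = Sxy/√(Sxx·Syy) = 291.558571/√(92726.571331) = 291.558571/304.510380 = 0.957467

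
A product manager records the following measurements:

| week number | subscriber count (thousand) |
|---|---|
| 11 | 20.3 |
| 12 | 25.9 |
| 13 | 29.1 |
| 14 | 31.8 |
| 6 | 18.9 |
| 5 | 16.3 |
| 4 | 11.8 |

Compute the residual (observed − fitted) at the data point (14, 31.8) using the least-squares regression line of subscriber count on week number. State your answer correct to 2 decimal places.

n = 7, Σx = 65, Σy = 154.1, Σxy = 1599.7, Σx² = 707
Sxx = Σx² − (Σx)²/n = 707 − 603.571429 = 103.428571
Sxy = Σxy − (Σx)(Σy)/n = 1599.7 − 1430.928571 = 168.771429
b = Sxy/Sxx = 168.771429/103.428571 = 1.631768
a = ȳ − b·x̄ = 22.014286 − 1.631768·9.285714 = 6.862155
ŷ(14) = 6.862155 + 1.631768·14 = 29.706906
residual = y − ŷ = 31.8 − 29.706906 = 2.093094

2.09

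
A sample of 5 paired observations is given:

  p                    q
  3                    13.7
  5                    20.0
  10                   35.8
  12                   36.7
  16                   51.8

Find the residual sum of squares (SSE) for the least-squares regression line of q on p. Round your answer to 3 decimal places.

n = 5, Σx = 46, Σy = 158, Σxy = 1768.3, Σx² = 534, Σy² = 5899.46
Sxx = Σx² − (Σx)²/n = 534 − 423.2 = 110.8
Sxy = Σxy − (Σx)(Σy)/n = 1768.3 − 1453.6 = 314.7
Syy = Σy² − (Σy)²/n = 5899.46 − 4992.8 = 906.66
b = Sxy/Sxx = 314.7/110.8 = 2.840253
SSE = Syy − b·Sxy = 906.66 − 2.840253·314.7 = 12.832473

12.832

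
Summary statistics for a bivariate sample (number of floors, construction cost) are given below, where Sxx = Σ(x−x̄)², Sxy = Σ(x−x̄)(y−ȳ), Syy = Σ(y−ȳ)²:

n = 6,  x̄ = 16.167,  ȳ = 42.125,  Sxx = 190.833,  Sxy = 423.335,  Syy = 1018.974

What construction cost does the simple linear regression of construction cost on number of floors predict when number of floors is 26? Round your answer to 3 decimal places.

b = Sxy/Sxx = 423.335/190.833 = 2.218353
a = ȳ − b·x̄ = 42.125 − 2.218353·16.167 = 6.260883
ŷ(26) = a + b·26 = 6.260883 + 2.218353·26 = 63.938067

63.938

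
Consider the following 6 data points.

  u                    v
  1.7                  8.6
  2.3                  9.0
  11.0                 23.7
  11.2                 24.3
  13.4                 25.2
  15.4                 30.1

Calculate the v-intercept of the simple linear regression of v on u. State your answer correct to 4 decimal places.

n = 6, Σx = 55, Σy = 120.9, Σxy = 1369.4, Σx² = 671.34
Sxx = Σx² − (Σx)²/n = 671.34 − 504.166667 = 167.173333
Sxy = Σxy − (Σx)(Σy)/n = 1369.4 − 1108.25 = 261.15
b = Sxy/Sxx = 261.15/167.173333 = 1.562151
a = ȳ − b·x̄ = 20.15 − 1.562151·9.166667 = 5.830282

5.8303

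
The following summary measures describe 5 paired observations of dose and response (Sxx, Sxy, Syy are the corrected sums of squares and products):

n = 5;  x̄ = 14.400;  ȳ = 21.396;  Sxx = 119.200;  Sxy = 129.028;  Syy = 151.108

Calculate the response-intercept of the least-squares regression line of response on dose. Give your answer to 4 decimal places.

5.8087

b = Sxy/Sxx = 129.028/119.2 = 1.082450
a = ȳ − b·x̄ = 21.396 − 1.082450·14.4 = 5.808725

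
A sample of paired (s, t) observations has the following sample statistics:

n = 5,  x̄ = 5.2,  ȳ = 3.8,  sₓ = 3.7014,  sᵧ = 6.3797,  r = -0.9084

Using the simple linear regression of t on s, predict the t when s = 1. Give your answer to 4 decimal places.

b = r · sᵧ/sₓ = -0.9084 · 6.3797/3.7014 = -1.565710
a = ȳ − b·x̄ = 3.8 − (-1.565710)·5.2 = 11.941693
ŷ(1) = a + b·1 = 11.941693 + (-1.565710)·1 = 10.375983

10.3760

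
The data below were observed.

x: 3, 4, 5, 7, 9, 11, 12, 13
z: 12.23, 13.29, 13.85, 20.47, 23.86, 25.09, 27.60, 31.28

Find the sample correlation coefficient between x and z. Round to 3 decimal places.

0.987

n = 8, Σx = 64, Σy = 167.67, Σxy = 1530.96, Σx² = 614, Σy² = 3876.0465
Sxx = Σx² − (Σx)²/n = 614 − 512 = 102
Sxy = Σxy − (Σx)(Σy)/n = 1530.96 − 1341.36 = 189.6
Syy = Σy² − (Σy)²/n = 3876.0465 − 3514.153612 = 361.892887
r = Sxy/√(Sxx·Syy) = 189.6/√(36913.074525) = 189.6/192.127756 = 0.986843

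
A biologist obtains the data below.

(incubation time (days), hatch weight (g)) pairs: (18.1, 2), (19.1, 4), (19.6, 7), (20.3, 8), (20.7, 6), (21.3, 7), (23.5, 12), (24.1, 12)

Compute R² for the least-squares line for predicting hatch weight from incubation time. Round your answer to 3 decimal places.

n = 8, Σx = 166.7, Σy = 58, Σxy = 1256.7, Σx² = 3503.91, Σy² = 506
Sxx = Σx² − (Σx)²/n = 3503.91 − 3473.61125 = 30.29875
Sxy = Σxy − (Σx)(Σy)/n = 1256.7 − 1208.575 = 48.125
Syy = Σy² − (Σy)²/n = 506 − 420.5 = 85.5
R² = Sxy²/(Sxx·Syy) = (48.125)²/(30.29875·85.5) = 0.894027

0.894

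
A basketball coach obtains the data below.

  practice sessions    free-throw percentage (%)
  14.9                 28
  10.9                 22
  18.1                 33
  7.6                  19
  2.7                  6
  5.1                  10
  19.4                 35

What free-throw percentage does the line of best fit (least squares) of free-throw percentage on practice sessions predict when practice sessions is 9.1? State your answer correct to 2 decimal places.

18.23

n = 7, Σx = 78.7, Σy = 153, Σxy = 2144.9, Σx² = 1135.85
Sxx = Σx² − (Σx)²/n = 1135.85 − 884.812857 = 251.037143
Sxy = Σxy − (Σx)(Σy)/n = 2144.9 − 1720.157143 = 424.742857
b = Sxy/Sxx = 424.742857/251.037143 = 1.691952
a = ȳ − b·x̄ = 21.857143 − 1.691952·11.242857 = 2.834765
ŷ(9.1) = a + b·9.1 = 2.834765 + 1.691952·9.1 = 18.231531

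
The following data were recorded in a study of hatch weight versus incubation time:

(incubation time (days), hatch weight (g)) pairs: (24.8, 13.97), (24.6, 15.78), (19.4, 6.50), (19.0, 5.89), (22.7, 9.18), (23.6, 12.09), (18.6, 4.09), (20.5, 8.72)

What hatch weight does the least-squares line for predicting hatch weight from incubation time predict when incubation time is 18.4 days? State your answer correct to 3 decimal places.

n = 8, Σx = 173.2, Σy = 76.22, Σxy = 1721.198, Σx² = 3796.02
Sxx = Σx² − (Σx)²/n = 3796.02 − 3749.78 = 46.24
Sxy = Σxy − (Σx)(Σy)/n = 1721.198 − 1650.163 = 71.035
b = Sxy/Sxx = 71.035/46.24 = 1.536224
a = ȳ − b·x̄ = 9.5275 − 1.536224·21.65 = -23.731751
ŷ(18.4) = a + b·18.4 = -23.731751 + 1.536224·18.4 = 4.534772

4.535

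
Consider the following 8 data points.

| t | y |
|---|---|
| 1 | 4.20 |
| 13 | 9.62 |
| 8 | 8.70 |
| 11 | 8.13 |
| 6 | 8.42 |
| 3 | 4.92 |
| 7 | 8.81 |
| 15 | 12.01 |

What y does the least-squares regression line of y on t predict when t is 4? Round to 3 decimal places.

n = 8, Σx = 64, Σy = 64.81, Σxy = 595.39, Σx² = 674
Sxx = Σx² − (Σx)²/n = 674 − 512 = 162
Sxy = Σxy − (Σx)(Σy)/n = 595.39 − 518.48 = 76.91
b = Sxy/Sxx = 76.91/162 = 0.474753
a = ȳ − b·x̄ = 8.10125 − 0.474753·8 = 4.303225
ŷ(4) = a + b·4 = 4.303225 + 0.474753·4 = 6.202238

6.202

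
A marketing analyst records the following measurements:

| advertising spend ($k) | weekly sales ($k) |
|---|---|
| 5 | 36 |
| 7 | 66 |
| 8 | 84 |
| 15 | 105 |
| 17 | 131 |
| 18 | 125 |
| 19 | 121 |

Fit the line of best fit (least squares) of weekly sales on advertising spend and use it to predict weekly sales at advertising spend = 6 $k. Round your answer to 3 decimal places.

57.127

n = 7, Σx = 89, Σy = 668, Σxy = 9665, Σx² = 1337
Sxx = Σx² − (Σx)²/n = 1337 − 1131.571429 = 205.428571
Sxy = Σxy − (Σx)(Σy)/n = 9665 − 8493.142857 = 1171.857143
b = Sxy/Sxx = 1171.857143/205.428571 = 5.704451
a = ȳ − b·x̄ = 95.428571 − 5.704451·12.714286 = 22.900556
ŷ(6) = a + b·6 = 22.900556 + 5.704451·6 = 57.127260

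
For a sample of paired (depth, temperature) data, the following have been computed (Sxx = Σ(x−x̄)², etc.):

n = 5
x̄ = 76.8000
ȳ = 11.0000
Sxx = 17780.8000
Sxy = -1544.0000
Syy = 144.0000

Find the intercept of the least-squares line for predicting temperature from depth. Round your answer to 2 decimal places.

17.67

b = Sxy/Sxx = -1544/17780.8 = -0.086835
a = ȳ − b·x̄ = 11 − (-0.086835)·76.8 = 17.668946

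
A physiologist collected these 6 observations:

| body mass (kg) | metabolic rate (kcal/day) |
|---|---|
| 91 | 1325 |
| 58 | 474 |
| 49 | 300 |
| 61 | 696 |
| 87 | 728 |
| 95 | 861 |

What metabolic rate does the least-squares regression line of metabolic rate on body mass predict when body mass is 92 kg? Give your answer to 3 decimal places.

n = 6, Σx = 441, Σy = 4384, Σxy = 350354, Σx² = 34361
Sxx = Σx² − (Σx)²/n = 34361 − 32413.5 = 1947.5
Sxy = Σxy − (Σx)(Σy)/n = 350354 − 322224 = 28130
b = Sxy/Sxx = 28130/1947.5 = 14.444159
a = ȳ − b·x̄ = 730.666667 − 14.444159·73.5 = -330.979033
ŷ(92) = a + b·92 = -330.979033 + 14.444159·92 = 997.883611

997.884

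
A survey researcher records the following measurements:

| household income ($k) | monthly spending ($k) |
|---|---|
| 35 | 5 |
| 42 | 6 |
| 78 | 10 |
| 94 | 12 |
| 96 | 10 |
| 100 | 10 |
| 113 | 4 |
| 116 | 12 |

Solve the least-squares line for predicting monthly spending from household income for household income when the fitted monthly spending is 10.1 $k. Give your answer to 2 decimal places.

113.98

n = 8, Σx = 674, Σy = 69, Σxy = 6139, Σx² = 63350
Sxx = Σx² − (Σx)²/n = 63350 − 56784.5 = 6565.5
Sxy = Σxy − (Σx)(Σy)/n = 6139 − 5813.25 = 325.75
b = Sxy/Sxx = 325.75/6565.5 = 0.049615
a = ȳ − b·x̄ = 8.625 − 0.049615·84.25 = 4.444901
Set a + b·x = 10.1: x = (10.1 − 4.444901) / 0.049615 = 113.978665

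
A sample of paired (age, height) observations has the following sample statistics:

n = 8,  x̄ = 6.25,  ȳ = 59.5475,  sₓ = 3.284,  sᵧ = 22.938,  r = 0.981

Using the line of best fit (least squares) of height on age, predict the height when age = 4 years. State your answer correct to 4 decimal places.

44.1304

b = r · sᵧ/sₓ = 0.981 · 22.938/3.284 = 6.852064
a = ȳ − b·x̄ = 59.5475 − 6.852064·6.25 = 16.722100
ŷ(4) = a + b·4 = 16.722100 + 6.852064·4 = 44.130356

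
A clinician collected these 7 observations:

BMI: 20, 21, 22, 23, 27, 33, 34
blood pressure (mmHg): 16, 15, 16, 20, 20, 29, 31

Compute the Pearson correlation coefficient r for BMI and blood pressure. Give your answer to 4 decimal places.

n = 7, Σx = 180, Σy = 147, Σxy = 3998, Σx² = 4828, Σy² = 3339
Sxx = Σx² − (Σx)²/n = 4828 − 4628.571429 = 199.428571
Sxy = Σxy − (Σx)(Σy)/n = 3998 − 3780 = 218
Syy = Σy² − (Σy)²/n = 3339 − 3087 = 252
r = Sxy/√(Sxx·Syy) = 218/√(50256) = 218/224.178500 = 0.972439

0.9724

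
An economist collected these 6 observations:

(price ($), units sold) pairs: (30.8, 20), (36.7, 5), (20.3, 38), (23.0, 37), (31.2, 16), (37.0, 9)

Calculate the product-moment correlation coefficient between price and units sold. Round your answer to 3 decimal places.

-0.986

n = 6, Σx = 179, Σy = 125, Σxy = 3254.1, Σx² = 5579.06, Σy² = 3575
Sxx = Σx² − (Σx)²/n = 5579.06 − 5340.166667 = 238.893333
Sxy = Σxy − (Σx)(Σy)/n = 3254.1 − 3729.166667 = -475.066667
Syy = Σy² − (Σy)²/n = 3575 − 2604.166667 = 970.833333
r = Sxy/√(Sxx·Syy) = -475.066667/√(231925.611111) = -475.066667/481.586556 = -0.986462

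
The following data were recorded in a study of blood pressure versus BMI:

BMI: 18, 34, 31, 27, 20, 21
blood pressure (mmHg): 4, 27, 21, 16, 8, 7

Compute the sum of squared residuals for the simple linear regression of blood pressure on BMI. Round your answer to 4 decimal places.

4.7241

n = 6, Σx = 151, Σy = 83, Σxy = 2380, Σx² = 4011, Σy² = 1555
Sxx = Σx² − (Σx)²/n = 4011 − 3800.166667 = 210.833333
Sxy = Σxy − (Σx)(Σy)/n = 2380 − 2088.833333 = 291.166667
Syy = Σy² − (Σy)²/n = 1555 − 1148.166667 = 406.833333
b = Sxy/Sxx = 291.166667/210.833333 = 1.381028
SSE = Syy − b·Sxy = 406.833333 − 1.381028·291.166667 = 4.724111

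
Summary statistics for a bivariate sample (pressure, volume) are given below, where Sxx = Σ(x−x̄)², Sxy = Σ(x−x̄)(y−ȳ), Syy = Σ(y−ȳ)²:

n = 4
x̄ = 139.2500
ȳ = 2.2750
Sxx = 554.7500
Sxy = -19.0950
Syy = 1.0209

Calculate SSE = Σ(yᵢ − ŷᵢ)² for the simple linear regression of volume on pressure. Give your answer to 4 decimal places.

b = Sxy/Sxx = -19.095/554.75 = -0.034421
SSE = Syy − b·Sxy = 1.0209 − (-0.034421)·(-19.095) = 0.363633

0.3636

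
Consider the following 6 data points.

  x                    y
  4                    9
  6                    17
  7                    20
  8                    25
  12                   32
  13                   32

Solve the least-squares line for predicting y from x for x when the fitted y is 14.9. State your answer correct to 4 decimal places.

n = 6, Σx = 50, Σy = 135, Σxy = 1278, Σx² = 478
Sxx = Σx² − (Σx)²/n = 478 − 416.666667 = 61.333333
Sxy = Σxy − (Σx)(Σy)/n = 1278 − 1125 = 153
b = Sxy/Sxx = 153/61.333333 = 2.494565
a = ȳ − b·x̄ = 22.5 − 2.494565·8.333333 = 1.711957
Set a + b·x = 14.9: x = (14.9 − 1.711957) / 2.494565 = 5.286710

5.2867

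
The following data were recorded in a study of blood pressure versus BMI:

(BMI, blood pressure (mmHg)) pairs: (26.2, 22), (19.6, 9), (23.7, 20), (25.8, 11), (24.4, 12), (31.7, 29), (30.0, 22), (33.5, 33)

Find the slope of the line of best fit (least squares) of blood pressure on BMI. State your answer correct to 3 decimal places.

n = 8, Σx = 214.9, Σy = 158, Σxy = 4488.2, Σx² = 5920.43
Sxx = Σx² − (Σx)²/n = 5920.43 − 5772.75125 = 147.67875
Sxy = Σxy − (Σx)(Σy)/n = 4488.2 − 4244.275 = 243.925
b = Sxy/Sxx = 243.925/147.67875 = 1.651727

1.652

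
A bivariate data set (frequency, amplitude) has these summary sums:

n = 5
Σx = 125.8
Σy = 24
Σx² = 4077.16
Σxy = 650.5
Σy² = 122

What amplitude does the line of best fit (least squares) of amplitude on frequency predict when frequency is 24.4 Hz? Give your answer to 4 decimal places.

Sxx = Σx² − (Σx)²/n = 4077.16 − 3165.128 = 912.032
Sxy = Σxy − (Σx)(Σy)/n = 650.5 − 603.84 = 46.66
b = Sxy/Sxx = 46.66/912.032 = 0.051160
a = ȳ − b·x̄ = 4.8 − 0.051160·25.16 = 3.512802
ŷ(24.4) = a + b·24.4 = 3.512802 + 0.051160·24.4 = 4.761118

4.7611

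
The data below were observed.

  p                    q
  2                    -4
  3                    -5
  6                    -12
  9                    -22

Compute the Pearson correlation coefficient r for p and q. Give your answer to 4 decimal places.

-0.9904

n = 4, Σx = 20, Σy = -43, Σxy = -293, Σx² = 130, Σy² = 669
Sxx = Σx² − (Σx)²/n = 130 − 100 = 30
Sxy = Σxy − (Σx)(Σy)/n = -293 − (-215) = -78
Syy = Σy² − (Σy)²/n = 669 − 462.25 = 206.75
r = Sxy/√(Sxx·Syy) = -78/√(6202.5) = -78/78.755952 = -0.990401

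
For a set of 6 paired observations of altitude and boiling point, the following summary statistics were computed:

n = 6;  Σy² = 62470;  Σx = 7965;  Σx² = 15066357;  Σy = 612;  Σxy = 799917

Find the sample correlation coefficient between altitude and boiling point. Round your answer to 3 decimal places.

-0.870

Sxx = Σx² − (Σx)²/n = 15066357 − 10573537.5 = 4492819.5
Sxy = Σxy − (Σx)(Σy)/n = 799917 − 812430 = -12513
Syy = Σy² − (Σy)²/n = 62470 − 62424 = 46
r = Sxy/√(Sxx·Syy) = -12513/√(206669697) = -12513/14376.011164 = -0.870408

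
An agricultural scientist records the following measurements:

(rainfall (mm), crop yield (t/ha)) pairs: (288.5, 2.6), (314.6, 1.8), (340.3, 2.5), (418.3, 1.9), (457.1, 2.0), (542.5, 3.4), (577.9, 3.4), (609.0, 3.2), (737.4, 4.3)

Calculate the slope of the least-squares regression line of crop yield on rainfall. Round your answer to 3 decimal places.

n = 9, Σx = 4285.6, Σy = 25.1, Σxy = 12805.08, Σx² = 2224839.22
Sxx = Σx² − (Σx)²/n = 2224839.22 − 2040707.484444 = 184131.735556
Sxy = Σxy − (Σx)(Σy)/n = 12805.08 − 11952.062222 = 853.017778
b = Sxy/Sxx = 853.017778/184131.735556 = 0.004633

0.005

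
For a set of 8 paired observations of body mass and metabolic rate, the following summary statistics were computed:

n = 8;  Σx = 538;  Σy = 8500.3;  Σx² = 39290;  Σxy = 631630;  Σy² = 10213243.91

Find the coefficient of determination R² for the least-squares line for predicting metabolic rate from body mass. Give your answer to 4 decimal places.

Sxx = Σx² − (Σx)²/n = 39290 − 36180.5 = 3109.5
Sxy = Σxy − (Σx)(Σy)/n = 631630 − 571645.175 = 59984.825
Syy = Σy² − (Σy)²/n = 10213243.91 − 9031887.51125 = 1181356.39875
R² = Sxy²/(Sxx·Syy) = (59984.825)²/(3109.5·1181356.39875) = 0.979515

0.9795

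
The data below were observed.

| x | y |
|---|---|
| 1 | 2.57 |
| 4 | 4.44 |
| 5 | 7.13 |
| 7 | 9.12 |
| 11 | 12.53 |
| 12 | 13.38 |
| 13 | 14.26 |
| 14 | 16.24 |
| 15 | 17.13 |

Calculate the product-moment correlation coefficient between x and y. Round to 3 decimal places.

0.994

n = 9, Σx = 82, Σy = 96.8, Σxy = 1087.9, Σx² = 946, Σy² = 1256.8772
Sxx = Σx² − (Σx)²/n = 946 − 747.111111 = 198.888889
Sxy = Σxy − (Σx)(Σy)/n = 1087.9 − 881.955556 = 205.944444
Syy = Σy² − (Σy)²/n = 1256.8772 − 1041.137778 = 215.739422
r = Sxy/√(Sxx·Syy) = 205.944444/√(42908.173975) = 205.944444/207.142883 = 0.994214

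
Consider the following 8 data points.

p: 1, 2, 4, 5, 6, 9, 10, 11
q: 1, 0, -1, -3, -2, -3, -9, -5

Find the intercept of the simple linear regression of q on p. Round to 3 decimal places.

n = 8, Σx = 48, Σy = -22, Σxy = -202, Σx² = 384
Sxx = Σx² − (Σx)²/n = 384 − 288 = 96
Sxy = Σxy − (Σx)(Σy)/n = -202 − (-132) = -70
b = Sxy/Sxx = -70/96 = -0.729167
a = ȳ − b·x̄ = -2.75 − (-0.729167)·6 = 1.625

1.625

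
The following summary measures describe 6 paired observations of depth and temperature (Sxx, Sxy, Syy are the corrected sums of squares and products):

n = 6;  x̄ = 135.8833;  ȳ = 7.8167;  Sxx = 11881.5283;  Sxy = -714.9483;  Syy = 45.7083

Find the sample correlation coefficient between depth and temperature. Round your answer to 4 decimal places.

-0.9702

r = Sxy/√(Sxx·Syy) = -714.9483/√(543084.459995) = -714.9483/736.942644 = -0.970155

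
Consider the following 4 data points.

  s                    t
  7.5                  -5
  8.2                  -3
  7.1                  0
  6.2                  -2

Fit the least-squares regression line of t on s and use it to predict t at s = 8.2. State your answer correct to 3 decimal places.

-3.409

n = 4, Σx = 29, Σy = -10, Σxy = -74.5, Σx² = 212.34
Sxx = Σx² − (Σx)²/n = 212.34 − 210.25 = 2.09
Sxy = Σxy − (Σx)(Σy)/n = -74.5 − (-72.5) = -2
b = Sxy/Sxx = -2/2.09 = -0.956938
a = ȳ − b·x̄ = -2.5 − (-0.956938)·7.25 = 4.437799
ŷ(8.2) = a + b·8.2 = 4.437799 + (-0.956938)·8.2 = -3.409091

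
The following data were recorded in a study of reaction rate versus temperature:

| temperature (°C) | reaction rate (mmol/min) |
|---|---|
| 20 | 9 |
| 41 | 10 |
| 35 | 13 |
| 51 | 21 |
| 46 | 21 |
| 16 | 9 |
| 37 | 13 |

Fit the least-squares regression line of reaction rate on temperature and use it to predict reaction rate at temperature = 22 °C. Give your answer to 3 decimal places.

n = 7, Σx = 246, Σy = 96, Σxy = 3707, Σx² = 9648
Sxx = Σx² − (Σx)²/n = 9648 − 8645.142857 = 1002.857143
Sxy = Σxy − (Σx)(Σy)/n = 3707 − 3373.714286 = 333.285714
b = Sxy/Sxx = 333.285714/1002.857143 = 0.332336
a = ȳ − b·x̄ = 13.714286 − 0.332336·35.142857 = 2.035043
ŷ(22) = a + b·22 = 2.035043 + 0.332336·22 = 9.346439

9.346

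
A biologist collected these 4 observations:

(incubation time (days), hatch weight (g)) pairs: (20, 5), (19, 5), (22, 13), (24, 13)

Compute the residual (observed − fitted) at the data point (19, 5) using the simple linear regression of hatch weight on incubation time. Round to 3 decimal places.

n = 4, Σx = 85, Σy = 36, Σxy = 793, Σx² = 1821
Sxx = Σx² − (Σx)²/n = 1821 − 1806.25 = 14.75
Sxy = Σxy − (Σx)(Σy)/n = 793 − 765 = 28
b = Sxy/Sxx = 28/14.75 = 1.898305
a = ȳ − b·x̄ = 9 − 1.898305·21.25 = -31.338983
ŷ(19) = -31.338983 + 1.898305·19 = 4.728814
residual = y − ŷ = 5 − 4.728814 = 0.271186

0.271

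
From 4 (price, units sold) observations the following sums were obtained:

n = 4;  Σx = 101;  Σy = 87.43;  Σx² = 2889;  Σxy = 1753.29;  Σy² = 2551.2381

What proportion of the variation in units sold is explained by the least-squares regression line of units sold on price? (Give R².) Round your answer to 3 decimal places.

Sxx = Σx² − (Σx)²/n = 2889 − 2550.25 = 338.75
Sxy = Σxy − (Σx)(Σy)/n = 1753.29 − 2207.6075 = -454.3175
Syy = Σy² − (Σy)²/n = 2551.2381 − 1911.001225 = 640.236875
R² = Sxy²/(Sxx·Syy) = (-454.3175)²/(338.75·640.236875) = 0.951698

0.952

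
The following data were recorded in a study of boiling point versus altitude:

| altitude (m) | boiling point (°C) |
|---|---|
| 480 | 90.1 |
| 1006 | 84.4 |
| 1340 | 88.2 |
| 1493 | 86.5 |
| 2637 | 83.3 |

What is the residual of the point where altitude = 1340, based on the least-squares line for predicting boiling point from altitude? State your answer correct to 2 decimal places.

1.57

n = 5, Σx = 6956, Σy = 432.5, Σxy = 595149, Σx² = 12220854
Sxx = Σx² − (Σx)²/n = 12220854 − 9677187.2 = 2543666.8
Sxy = Σxy − (Σx)(Σy)/n = 595149 − 601694 = -6545
b = Sxy/Sxx = -6545/2543666.8 = -0.002573
a = ȳ − b·x̄ = 86.5 − (-0.002573)·1391.2 = 90.079637
ŷ(1340) = 90.079637 + (-0.002573)·1340 = 86.631741
residual = y − ŷ = 88.2 − 86.631741 = 1.568259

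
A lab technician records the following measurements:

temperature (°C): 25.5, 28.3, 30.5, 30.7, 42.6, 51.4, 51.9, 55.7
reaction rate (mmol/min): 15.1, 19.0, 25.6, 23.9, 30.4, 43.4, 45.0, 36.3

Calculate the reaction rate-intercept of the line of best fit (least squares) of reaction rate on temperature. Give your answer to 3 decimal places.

n = 8, Σx = 316.6, Σy = 238.7, Σxy = 10320.49, Σx² = 13576.7
Sxx = Σx² − (Σx)²/n = 13576.7 − 12529.445 = 1047.255
Sxy = Σxy − (Σx)(Σy)/n = 10320.49 − 9446.5525 = 873.9375
b = Sxy/Sxx = 873.9375/1047.255 = 0.834503
a = ȳ − b·x̄ = 29.8375 − 0.834503·39.575 = -3.187959

-3.188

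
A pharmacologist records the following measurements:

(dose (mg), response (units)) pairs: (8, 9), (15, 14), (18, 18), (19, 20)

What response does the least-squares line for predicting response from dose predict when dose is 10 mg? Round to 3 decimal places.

10.453

n = 4, Σx = 60, Σy = 61, Σxy = 986, Σx² = 974
Sxx = Σx² − (Σx)²/n = 974 − 900 = 74
Sxy = Σxy − (Σx)(Σy)/n = 986 − 915 = 71
b = Sxy/Sxx = 71/74 = 0.959459
a = ȳ − b·x̄ = 15.25 − 0.959459·15 = 0.858108
ŷ(10) = a + b·10 = 0.858108 + 0.959459·10 = 10.452703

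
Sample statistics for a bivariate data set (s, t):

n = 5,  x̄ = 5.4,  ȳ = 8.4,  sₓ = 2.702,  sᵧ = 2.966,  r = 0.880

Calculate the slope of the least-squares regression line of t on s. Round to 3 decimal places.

b = r · sᵧ/sₓ = 0.88 · 2.966/2.702 = 0.965981

0.966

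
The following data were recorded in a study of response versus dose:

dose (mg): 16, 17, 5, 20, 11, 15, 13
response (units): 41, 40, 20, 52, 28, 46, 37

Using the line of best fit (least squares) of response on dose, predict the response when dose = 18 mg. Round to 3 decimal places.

46.441

n = 7, Σx = 97, Σy = 264, Σxy = 3955, Σx² = 1485
Sxx = Σx² − (Σx)²/n = 1485 − 1344.142857 = 140.857143
Sxy = Σxy − (Σx)(Σy)/n = 3955 − 3658.285714 = 296.714286
b = Sxy/Sxx = 296.714286/140.857143 = 2.106491
a = ȳ − b·x̄ = 37.714286 − 2.106491·13.857143 = 8.524341
ŷ(18) = a + b·18 = 8.524341 + 2.106491·18 = 46.441176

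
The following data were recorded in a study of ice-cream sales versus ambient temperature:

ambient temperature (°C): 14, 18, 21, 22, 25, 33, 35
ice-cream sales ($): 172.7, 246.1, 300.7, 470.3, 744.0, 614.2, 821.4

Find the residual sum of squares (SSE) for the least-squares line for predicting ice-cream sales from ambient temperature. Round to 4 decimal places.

86523.9071

n = 7, Σx = 168, Σy = 3369.4, Σxy = 91126.5, Σx² = 4384, Σy² = 2007468.68
Sxx = Σx² − (Σx)²/n = 4384 − 4032 = 352
Sxy = Σxy − (Σx)(Σy)/n = 91126.5 − 80865.6 = 10260.9
Syy = Σy² − (Σy)²/n = 2007468.68 − 1621836.622857 = 385632.057143
b = Sxy/Sxx = 10260.9/352 = 29.150284
SSE = Syy − b·Sxy = 385632.057143 − 29.150284·10260.9 = 86523.907114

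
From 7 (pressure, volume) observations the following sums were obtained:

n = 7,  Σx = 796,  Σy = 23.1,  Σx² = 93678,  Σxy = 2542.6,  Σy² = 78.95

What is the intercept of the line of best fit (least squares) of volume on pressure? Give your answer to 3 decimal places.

Sxx = Σx² − (Σx)²/n = 93678 − 90516.571429 = 3161.428571
Sxy = Σxy − (Σx)(Σy)/n = 2542.6 − 2626.8 = -84.2
b = Sxy/Sxx = -84.2/3161.428571 = -0.026634
a = ȳ − b·x̄ = 3.3 − (-0.026634)·113.714286 = 6.328613

6.329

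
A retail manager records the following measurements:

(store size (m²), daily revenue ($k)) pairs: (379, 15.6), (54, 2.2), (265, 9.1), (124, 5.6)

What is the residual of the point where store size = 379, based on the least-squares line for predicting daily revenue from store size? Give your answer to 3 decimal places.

0.730

n = 4, Σx = 822, Σy = 32.5, Σxy = 9137.1, Σx² = 232158
Sxx = Σx² − (Σx)²/n = 232158 − 168921 = 63237
Sxy = Σxy − (Σx)(Σy)/n = 9137.1 − 6678.75 = 2458.35
b = Sxy/Sxx = 2458.35/63237 = 0.038875
a = ȳ − b·x̄ = 8.125 − 0.038875·205.5 = 0.136150
ŷ(379) = 0.136150 + 0.038875·379 = 14.869844
residual = y − ŷ = 15.6 − 14.869844 = 0.730156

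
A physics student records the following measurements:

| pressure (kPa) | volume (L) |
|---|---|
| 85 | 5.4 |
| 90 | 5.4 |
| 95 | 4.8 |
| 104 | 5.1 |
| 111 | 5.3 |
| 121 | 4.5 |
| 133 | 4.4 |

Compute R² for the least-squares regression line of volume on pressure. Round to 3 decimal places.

n = 7, Σx = 739, Σy = 34.9, Σxy = 3649.4, Σx² = 79817, Σy² = 175.07
Sxx = Σx² − (Σx)²/n = 79817 − 78017.285714 = 1799.714286
Sxy = Σxy − (Σx)(Σy)/n = 3649.4 − 3684.442857 = -35.042857
Syy = Σy² − (Σy)²/n = 175.07 − 174.001429 = 1.068571
R² = Sxy²/(Sxx·Syy) = (-35.042857)²/(1799.714286·1.068571) = 0.638546

0.639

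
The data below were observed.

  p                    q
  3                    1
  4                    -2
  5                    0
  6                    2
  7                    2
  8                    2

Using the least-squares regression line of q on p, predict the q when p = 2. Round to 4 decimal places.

n = 6, Σx = 33, Σy = 5, Σxy = 37, Σx² = 199
Sxx = Σx² − (Σx)²/n = 199 − 181.5 = 17.5
Sxy = Σxy − (Σx)(Σy)/n = 37 − 27.5 = 9.5
b = Sxy/Sxx = 9.5/17.5 = 0.542857
a = ȳ − b·x̄ = 0.833333 − 0.542857·5.5 = -2.152381
ŷ(2) = a + b·2 = -2.152381 + 0.542857·2 = -1.066667

-1.0667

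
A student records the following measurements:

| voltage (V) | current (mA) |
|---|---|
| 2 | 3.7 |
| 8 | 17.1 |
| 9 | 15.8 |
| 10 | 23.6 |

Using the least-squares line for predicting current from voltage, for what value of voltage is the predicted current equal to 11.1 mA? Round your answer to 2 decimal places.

n = 4, Σx = 29, Σy = 60.2, Σxy = 522.4, Σx² = 249
Sxx = Σx² − (Σx)²/n = 249 − 210.25 = 38.75
Sxy = Σxy − (Σx)(Σy)/n = 522.4 − 436.45 = 85.95
b = Sxy/Sxx = 85.95/38.75 = 2.218065
a = ȳ − b·x̄ = 15.05 − 2.218065·7.25 = -1.030968
Set a + b·x = 11.1: x = (11.1 − (-1.030968)) / 2.218065 = 5.469168

5.47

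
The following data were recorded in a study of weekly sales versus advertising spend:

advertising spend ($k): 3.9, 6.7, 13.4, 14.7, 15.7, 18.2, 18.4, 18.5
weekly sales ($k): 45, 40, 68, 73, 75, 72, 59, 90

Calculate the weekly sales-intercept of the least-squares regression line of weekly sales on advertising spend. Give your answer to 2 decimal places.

32.13

n = 8, Σx = 109.5, Σy = 522, Σxy = 7666.3, Σx² = 1714.29
Sxx = Σx² − (Σx)²/n = 1714.29 − 1498.78125 = 215.50875
Sxy = Σxy − (Σx)(Σy)/n = 7666.3 − 7144.875 = 521.425
b = Sxy/Sxx = 521.425/215.50875 = 2.419507
a = ȳ − b·x̄ = 65.25 − 2.419507·13.6875 = 32.132993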